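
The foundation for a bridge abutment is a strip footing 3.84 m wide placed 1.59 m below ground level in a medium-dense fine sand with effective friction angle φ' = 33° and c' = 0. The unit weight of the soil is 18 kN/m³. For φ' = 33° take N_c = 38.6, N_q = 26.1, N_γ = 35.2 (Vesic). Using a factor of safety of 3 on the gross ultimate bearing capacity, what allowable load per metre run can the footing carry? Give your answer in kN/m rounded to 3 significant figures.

q = γ·D_f = 18 × 1.59 = 28.62 kPa.
q·N_q = 28.62 × 26.1 = 746.98 kPa
0.5·γ·B·N_γ = 0.5 × 18 × 3.84 × 35.2 = 1216.5 kPa
q_ult = 746.98 + 1216.5 = 1963.5 kPa.
Gross allowable pressure q_all = 1963.5 / 3 = 654.5 kPa.
Allowable wall load = q_all × B = 654.5 × 3.84 = 2513.3 kN per metre run.

≈ 2510 kN/m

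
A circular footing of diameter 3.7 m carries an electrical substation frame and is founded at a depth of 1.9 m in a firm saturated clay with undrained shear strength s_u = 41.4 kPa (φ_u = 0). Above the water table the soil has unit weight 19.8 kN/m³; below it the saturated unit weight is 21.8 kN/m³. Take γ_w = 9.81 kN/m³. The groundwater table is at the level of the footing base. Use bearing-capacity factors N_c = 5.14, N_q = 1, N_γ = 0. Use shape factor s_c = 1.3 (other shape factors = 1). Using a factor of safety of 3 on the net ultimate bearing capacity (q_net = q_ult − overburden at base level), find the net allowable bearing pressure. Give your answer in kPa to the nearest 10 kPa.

q_all(net) ≈ 90 kPa

q = γ·D_f = 19.8 × 1.9 = 37.62 kPa.
c·N_c·s_c = 41.4 × 5.14 × 1.3 = 276.63 kPa
q·N_q = 37.62 × 1 = 37.62 kPa
q_ult = 276.63 + 37.62 = 314.25 kPa.
q_net = 314.25 − 37.62 = 276.63 kPa.
q_all(net) = 276.63 / 3 = 92.212 kPa.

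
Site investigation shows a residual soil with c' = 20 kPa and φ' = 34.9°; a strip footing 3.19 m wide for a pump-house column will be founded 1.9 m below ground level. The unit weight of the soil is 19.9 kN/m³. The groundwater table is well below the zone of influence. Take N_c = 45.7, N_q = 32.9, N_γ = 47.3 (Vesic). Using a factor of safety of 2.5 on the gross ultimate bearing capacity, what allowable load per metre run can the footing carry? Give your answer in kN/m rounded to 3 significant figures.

Overburden at base level: q = 19.9 × 1.9 = 37.81 kPa.
Cohesion term c·N_c = 20 × 45.7 = 914 kPa; surcharge term q·N_q = 37.81 × 32.9 = 1243.9 kPa; self-weight term 0.5·γ·B·N_γ = 0.5 × 19.9 × 3.19 × 47.3 = 1501.3 kPa.
q_ult = 914 + 1243.9 + 1501.3 = 3659.3 kPa.
Gross allowable pressure q_all = 3659.3 / 2.5 = 1463.7 kPa.
Allowable wall load = q_all × B = 1463.7 × 3.19 = 4669.2 kN per metre run.

≈ 4670 kN/m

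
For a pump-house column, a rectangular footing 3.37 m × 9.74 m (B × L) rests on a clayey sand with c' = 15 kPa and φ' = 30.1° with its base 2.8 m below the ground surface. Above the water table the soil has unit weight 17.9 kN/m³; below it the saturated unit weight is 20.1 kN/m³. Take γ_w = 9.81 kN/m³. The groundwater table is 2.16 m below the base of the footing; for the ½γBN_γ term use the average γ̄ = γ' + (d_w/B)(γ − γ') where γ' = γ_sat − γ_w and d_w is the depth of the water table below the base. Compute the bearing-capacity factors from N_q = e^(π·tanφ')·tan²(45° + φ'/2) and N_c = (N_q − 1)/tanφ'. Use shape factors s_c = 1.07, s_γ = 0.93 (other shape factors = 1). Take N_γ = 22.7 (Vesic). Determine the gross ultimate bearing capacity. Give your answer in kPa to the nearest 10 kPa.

tan30.1° = 0.5797, so N_q = e^(π×0.5797)·tan²(60.05°) = 6.179 × 3.012 = 18.61.
N_c = (18.61 − 1)/tan30.1° = 30.38.
q = γ·D_f = 17.9 × 2.8 = 50.12 kPa.
γ' = 10.29 kN/m³; averaging over the depth B below the base, γ̄ = γ' + (d_w/B)(γ − γ') = 15.168 kN/m³.
c·N_c·s_c = 15 × 30.381 × 1.07 = 487.61 kPa
q·N_q = 50.12 × 18.611 = 932.79 kPa
0.5·γ·B·N_γ·s_γ = 0.5 × 15.168 × 3.37 × 22.7 × 0.93 = 539.54 kPa
q_ult = 487.61 + 932.79 + 539.54 = 1959.9 kPa.

q_ult ≈ 1960 kPa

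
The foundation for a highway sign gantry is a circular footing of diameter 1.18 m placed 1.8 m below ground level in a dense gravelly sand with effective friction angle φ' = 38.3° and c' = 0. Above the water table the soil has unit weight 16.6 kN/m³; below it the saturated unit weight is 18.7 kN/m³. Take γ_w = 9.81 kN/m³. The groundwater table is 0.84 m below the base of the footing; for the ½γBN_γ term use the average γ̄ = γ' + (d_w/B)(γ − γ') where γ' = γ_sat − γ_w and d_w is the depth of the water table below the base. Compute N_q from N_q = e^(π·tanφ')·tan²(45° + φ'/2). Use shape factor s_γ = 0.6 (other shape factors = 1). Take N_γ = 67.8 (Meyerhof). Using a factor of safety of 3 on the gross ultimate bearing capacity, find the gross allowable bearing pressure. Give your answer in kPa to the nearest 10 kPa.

q_all ≈ 620 kPa

N_q = e^(π·tan38.3°)·tan²(64.15°) = 50.93.
Effective surcharge at the founding depth q = γ·D_f = 16.6 × 1.8 = 29.88 kPa.
With d_w = 0.84 m < B, γ̄ = 8.89 + (0.84/1.18) × (16.6 − 8.89) = 14.378 kN/m³.
q_ult = q·N_q + 0.5·γ·B·N_γ·s_γ
     = 29.88 × 50.926 + 0.5 × 14.378 × 1.18 × 67.8 × 0.6
     = 1521.7 + 345.1 = 1866.8 kPa.
q_all = 1866.8 / 3 = 622.26 kPa.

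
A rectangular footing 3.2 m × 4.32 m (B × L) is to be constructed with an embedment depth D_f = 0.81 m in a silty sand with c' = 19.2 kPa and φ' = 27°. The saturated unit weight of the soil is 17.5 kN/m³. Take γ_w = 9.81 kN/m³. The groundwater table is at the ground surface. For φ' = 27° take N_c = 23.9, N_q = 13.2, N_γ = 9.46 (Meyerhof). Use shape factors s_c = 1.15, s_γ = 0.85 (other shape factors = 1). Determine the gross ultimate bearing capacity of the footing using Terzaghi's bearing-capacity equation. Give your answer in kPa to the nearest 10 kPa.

Water table at ground surface, so effective unit weight γ' = 17.5 − 9.81 = 7.69 kN/m³ is used throughout; overburden q = 7.69 × 0.81 = 6.2289 kPa; the same γ' applies in the ½γBN_γ term.
Cohesion term c·N_c·s_c = 19.2 × 23.9 × 1.15 = 527.71 kPa; surcharge term q·N_q = 6.2289 × 13.2 = 82.221 kPa; self-weight term 0.5·γ·B·N_γ·s_γ = 0.5 × 7.69 × 3.2 × 9.46 × 0.85 = 98.936 kPa.
q_ult = 527.71 + 82.221 + 98.936 = 708.87 kPa.

q_ult ≈ 710 kPa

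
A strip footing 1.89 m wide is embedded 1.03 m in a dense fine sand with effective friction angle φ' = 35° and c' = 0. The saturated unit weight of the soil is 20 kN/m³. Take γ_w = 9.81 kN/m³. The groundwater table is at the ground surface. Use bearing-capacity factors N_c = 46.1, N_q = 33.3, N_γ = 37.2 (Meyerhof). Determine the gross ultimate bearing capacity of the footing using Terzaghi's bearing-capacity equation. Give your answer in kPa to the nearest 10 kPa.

Water table at ground surface, so effective unit weight γ' = 20 − 9.81 = 10.19 kN/m³ is used throughout; overburden q = 10.19 × 1.03 = 10.496 kPa; the same γ' applies in the ½γBN_γ term.
Surcharge term q·N_q = 10.496 × 33.3 = 349.51 kPa; self-weight term 0.5·γ·B·N_γ = 0.5 × 10.19 × 1.89 × 37.2 = 358.22 kPa.
q_ult = 349.51 + 358.22 = 707.73 kPa.

q_ult ≈ 710 kPa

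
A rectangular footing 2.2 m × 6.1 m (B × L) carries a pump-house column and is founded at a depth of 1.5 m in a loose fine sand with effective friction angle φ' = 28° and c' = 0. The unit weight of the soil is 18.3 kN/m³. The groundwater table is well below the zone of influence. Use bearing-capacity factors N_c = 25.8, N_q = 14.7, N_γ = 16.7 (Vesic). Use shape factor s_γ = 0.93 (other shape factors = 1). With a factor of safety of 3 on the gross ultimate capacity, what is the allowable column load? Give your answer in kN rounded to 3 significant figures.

Overburden at base level: q = 18.3 × 1.5 = 27.45 kPa.
Surcharge term q·N_q = 27.45 × 14.7 = 403.52 kPa; self-weight term 0.5·γ·B·N_γ·s_γ = 0.5 × 18.3 × 2.2 × 16.7 × 0.93 = 312.64 kPa.
q_ult = 403.52 + 312.64 = 716.15 kPa.
Gross allowable pressure q_all = 716.15 / 3 = 238.72 kPa.
Footing area = 13.42 m², so allowable column load = 238.72 × 13.42 = 3203.6 kN.

P_all ≈ 3200 kN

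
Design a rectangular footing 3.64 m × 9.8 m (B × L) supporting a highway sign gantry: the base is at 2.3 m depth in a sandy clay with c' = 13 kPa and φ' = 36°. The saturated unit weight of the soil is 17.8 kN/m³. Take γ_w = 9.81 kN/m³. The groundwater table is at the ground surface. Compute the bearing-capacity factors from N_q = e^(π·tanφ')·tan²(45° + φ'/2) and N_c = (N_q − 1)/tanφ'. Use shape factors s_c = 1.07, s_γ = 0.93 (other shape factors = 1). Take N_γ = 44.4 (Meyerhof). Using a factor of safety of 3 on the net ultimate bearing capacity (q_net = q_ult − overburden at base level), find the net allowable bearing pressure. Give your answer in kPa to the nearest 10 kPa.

q_all(net) ≈ 660 kPa

N_q = e^(π·tan36°)·tan²(63°) = 37.75; N_c = (N_q − 1)/tanφ' = 50.59.
Water table at ground surface, so effective unit weight γ' = 17.8 − 9.81 = 7.99 kN/m³ is used throughout; overburden q = 7.99 × 2.3 = 18.377 kPa; the same γ' applies in the ½γBN_γ term.
Cohesion term c·N_c·s_c = 13 × 50.585 × 1.07 = 703.64 kPa; surcharge term q·N_q = 18.377 × 37.752 = 693.78 kPa; self-weight term 0.5·γ·B·N_γ·s_γ = 0.5 × 7.99 × 3.64 × 44.4 × 0.93 = 600.46 kPa.
q_ult = 703.64 + 693.78 + 600.46 = 1997.9 kPa.
q_net = 1997.9 − 18.377 = 1979.5 kPa.
q_all(net) = 1979.5 / 3 = 659.83 kPa.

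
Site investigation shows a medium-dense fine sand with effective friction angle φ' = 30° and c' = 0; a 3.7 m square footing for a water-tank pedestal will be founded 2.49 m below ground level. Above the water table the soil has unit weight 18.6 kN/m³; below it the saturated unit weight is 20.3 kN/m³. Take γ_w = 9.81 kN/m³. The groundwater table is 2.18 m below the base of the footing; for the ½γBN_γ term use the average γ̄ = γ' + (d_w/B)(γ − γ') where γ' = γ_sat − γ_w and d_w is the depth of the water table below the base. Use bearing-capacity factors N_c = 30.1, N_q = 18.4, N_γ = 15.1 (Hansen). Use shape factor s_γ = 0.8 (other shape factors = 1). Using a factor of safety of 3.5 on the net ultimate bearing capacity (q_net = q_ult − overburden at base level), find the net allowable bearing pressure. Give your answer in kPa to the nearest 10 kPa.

q_all(net) ≈ 330 kPa

Effective surcharge at the founding depth q = γ·D_f = 18.6 × 2.49 = 46.314 kPa.
With d_w = 2.18 m < B, γ̄ = 10.49 + (2.18/3.7) × (18.6 − 10.49) = 15.268 kN/m³.
q_ult = q·N_q + 0.5·γ·B·N_γ·s_γ
     = 46.314 × 18.4 + 0.5 × 15.268 × 3.7 × 15.1 × 0.8
     = 852.18 + 341.22 = 1193.4 kPa.
q_net = 1193.4 − 46.314 = 1147.1 kPa.
q_all(net) = 1147.1 / 3.5 = 327.74 kPa.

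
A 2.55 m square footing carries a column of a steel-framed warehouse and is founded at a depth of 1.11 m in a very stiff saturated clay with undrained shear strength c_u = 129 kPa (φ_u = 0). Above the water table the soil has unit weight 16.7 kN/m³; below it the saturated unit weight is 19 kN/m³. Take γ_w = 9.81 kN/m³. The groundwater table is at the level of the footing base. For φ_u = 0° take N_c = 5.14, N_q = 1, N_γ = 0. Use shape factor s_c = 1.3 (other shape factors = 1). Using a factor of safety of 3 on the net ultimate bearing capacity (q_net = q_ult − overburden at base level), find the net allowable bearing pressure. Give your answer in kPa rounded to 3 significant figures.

Overburden at base level: q = 16.7 × 1.11 = 18.537 kPa.
Cohesion term c·N_c·s_c = 129 × 5.14 × 1.3 = 861.98 kPa; surcharge term q·N_q = 18.537 × 1 = 18.537 kPa.
q_ult = 861.98 + 18.537 = 880.51 kPa.
q_net = 880.51 − 18.537 = 861.98 kPa.
q_all(net) = 861.98 / 3 = 287.33 kPa.

q_all(net) ≈ 287 kPa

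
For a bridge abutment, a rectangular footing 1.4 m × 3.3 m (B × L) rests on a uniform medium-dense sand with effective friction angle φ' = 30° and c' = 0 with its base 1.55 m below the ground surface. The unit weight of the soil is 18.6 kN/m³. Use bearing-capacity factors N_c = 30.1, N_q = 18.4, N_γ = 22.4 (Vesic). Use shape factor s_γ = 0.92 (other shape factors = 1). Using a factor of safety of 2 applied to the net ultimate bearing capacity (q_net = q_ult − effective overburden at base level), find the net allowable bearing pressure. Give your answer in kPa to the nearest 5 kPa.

q_all(net) ≈ 385 kPa

Effective surcharge at the founding depth q = γ·D_f = 18.6 × 1.55 = 28.83 kPa.
q_ult = q·N_q + 0.5·γ·B·N_γ·s_γ
     = 28.83 × 18.4 + 0.5 × 18.6 × 1.4 × 22.4 × 0.92
     = 530.47 + 268.32 = 798.79 kPa.
Net ultimate: q_net = 798.79 − 28.83 = 769.96 kPa.
q_all(net) = 769.96 / 2 = 384.98 kPa.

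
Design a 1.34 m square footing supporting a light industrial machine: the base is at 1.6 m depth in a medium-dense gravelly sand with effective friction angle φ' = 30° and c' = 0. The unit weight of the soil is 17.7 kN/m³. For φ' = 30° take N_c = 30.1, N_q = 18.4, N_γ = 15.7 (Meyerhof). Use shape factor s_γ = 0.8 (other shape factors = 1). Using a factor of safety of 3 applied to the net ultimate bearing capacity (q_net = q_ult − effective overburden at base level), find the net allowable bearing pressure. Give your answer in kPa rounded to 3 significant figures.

q = γ·D_f = 17.7 × 1.6 = 28.32 kPa.
q·N_q = 28.32 × 18.4 = 521.09 kPa
0.5·γ·B·N_γ·s_γ = 0.5 × 17.7 × 1.34 × 15.7 × 0.8 = 148.95 kPa
q_ult = 521.09 + 148.95 = 670.04 kPa.
Net ultimate: q_net = 670.04 − 28.32 = 641.72 kPa.
q_all(net) = 641.72 / 3 = 213.91 kPa.

q_all(net) ≈ 214 kPa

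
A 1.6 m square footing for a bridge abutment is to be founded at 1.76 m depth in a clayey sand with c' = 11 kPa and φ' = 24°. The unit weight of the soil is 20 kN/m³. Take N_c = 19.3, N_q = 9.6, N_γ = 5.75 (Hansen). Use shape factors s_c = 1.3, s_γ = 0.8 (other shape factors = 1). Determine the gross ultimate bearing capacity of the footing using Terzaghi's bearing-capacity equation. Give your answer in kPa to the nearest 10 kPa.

q_ult ≈ 690 kPa

Effective surcharge at the founding depth q = γ·D_f = 20 × 1.76 = 35.2 kPa.
q_ult = c·N_c·s_c + q·N_q + 0.5·γ·B·N_γ·s_γ
     = 11 × 19.3 × 1.3 + 35.2 × 9.6 + 0.5 × 20 × 1.6 × 5.75 × 0.8
     = 275.99 + 337.92 + 73.6 = 687.51 kPa.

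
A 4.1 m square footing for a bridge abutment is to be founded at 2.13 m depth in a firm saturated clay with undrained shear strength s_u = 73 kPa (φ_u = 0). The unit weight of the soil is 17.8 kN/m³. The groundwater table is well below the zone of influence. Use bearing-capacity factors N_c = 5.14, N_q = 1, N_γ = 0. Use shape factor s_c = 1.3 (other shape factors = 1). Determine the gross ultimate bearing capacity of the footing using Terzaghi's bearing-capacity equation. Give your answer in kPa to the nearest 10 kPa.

q_ult ≈ 530 kPa

q = γ·D_f = 17.8 × 2.13 = 37.914 kPa.
c·N_c·s_c = 73 × 5.14 × 1.3 = 487.79 kPa
q·N_q = 37.914 × 1 = 37.914 kPa
q_ult = 487.79 + 37.914 = 525.7 kPa.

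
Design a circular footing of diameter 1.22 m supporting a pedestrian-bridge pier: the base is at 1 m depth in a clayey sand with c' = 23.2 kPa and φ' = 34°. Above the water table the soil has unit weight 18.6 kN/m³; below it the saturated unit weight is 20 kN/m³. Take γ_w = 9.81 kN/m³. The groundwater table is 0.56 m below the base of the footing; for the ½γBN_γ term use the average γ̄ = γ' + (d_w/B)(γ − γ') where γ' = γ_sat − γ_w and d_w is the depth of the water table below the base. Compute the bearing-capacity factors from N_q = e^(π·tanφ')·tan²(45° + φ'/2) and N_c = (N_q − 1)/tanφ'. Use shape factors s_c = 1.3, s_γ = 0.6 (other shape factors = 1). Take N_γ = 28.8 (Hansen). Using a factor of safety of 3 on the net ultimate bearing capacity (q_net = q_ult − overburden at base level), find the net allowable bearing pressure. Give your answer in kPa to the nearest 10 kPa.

q_all(net) ≈ 650 kPa

N_q = e^(π·tan34°)·tan²(62°) = 29.44; N_c = (N_q − 1)/tanφ' = 42.16.
Effective surcharge at the founding depth q = γ·D_f = 18.6 × 1 = 18.6 kPa.
With d_w = 0.56 m < B, γ̄ = 10.19 + (0.56/1.22) × (18.6 − 10.19) = 14.05 kN/m³.
q_ult = c·N_c·s_c + q·N_q + 0.5·γ·B·N_γ·s_γ
     = 23.2 × 42.164 × 1.3 + 18.6 × 29.44 + 0.5 × 14.05 × 1.22 × 28.8 × 0.6
     = 1271.7 + 547.58 + 148.1 = 1967.3 kPa.
q_net = 1967.3 − 18.6 = 1948.7 kPa.
q_all(net) = 1948.7 / 3 = 649.58 kPa.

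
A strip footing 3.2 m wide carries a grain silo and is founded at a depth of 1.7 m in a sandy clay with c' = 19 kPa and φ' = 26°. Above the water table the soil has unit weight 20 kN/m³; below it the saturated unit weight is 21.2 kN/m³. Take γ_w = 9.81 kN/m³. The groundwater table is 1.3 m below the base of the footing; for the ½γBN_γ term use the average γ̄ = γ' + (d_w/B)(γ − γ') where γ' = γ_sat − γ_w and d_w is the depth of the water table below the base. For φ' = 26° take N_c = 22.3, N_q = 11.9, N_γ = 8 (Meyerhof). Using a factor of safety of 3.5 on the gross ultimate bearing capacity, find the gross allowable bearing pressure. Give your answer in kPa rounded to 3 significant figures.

Overburden at base level: q = 20 × 1.7 = 34 kPa.
The water table is 1.3 m below the base (< B = 3.2 m), so the ½γBN_γ term uses γ̄ = γ' + (d_w/B)(γ − γ') = 11.39 + (1.3/3.2)(20 − 11.39) = 14.888 kN/m³.
Cohesion term c·N_c = 19 × 22.3 = 423.7 kPa; surcharge term q·N_q = 34 × 11.9 = 404.6 kPa; self-weight term 0.5·γ·B·N_γ = 0.5 × 14.888 × 3.2 × 8 = 190.56 kPa.
q_ult = 423.7 + 404.6 + 190.56 = 1018.9 kPa.
q_all = 1018.9 / 3.5 = 291.1 kPa.

q_all ≈ 291 kPa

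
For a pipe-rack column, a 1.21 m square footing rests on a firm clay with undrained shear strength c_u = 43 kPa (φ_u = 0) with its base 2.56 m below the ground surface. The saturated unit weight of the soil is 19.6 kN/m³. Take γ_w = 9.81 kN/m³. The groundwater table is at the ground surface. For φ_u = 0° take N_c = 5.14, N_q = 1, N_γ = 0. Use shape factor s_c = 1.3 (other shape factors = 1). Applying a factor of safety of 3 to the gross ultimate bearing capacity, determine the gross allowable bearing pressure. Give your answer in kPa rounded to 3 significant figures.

q_all ≈ 104 kPa

γ' = 19.6 − 9.81 = 9.79 kN/m³ (submerged throughout). q = 9.79 × 2.56 = 25.062 kPa.
c·N_c·s_c = 43 × 5.14 × 1.3 = 287.33 kPa
q·N_q = 25.062 × 1 = 25.062 kPa
q_ult = 287.33 + 25.062 = 312.39 kPa.
q_all = q_ult / FS = 312.39 / 3 = 104.13 kPa.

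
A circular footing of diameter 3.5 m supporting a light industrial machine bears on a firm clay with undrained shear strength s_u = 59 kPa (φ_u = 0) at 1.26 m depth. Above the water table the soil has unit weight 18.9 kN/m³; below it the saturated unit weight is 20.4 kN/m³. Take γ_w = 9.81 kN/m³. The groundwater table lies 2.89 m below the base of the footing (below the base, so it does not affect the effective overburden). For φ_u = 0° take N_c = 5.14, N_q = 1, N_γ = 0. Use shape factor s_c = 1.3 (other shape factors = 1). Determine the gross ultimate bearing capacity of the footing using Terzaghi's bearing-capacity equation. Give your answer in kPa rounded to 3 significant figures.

q = γ·D_f = 18.9 × 1.26 = 23.814 kPa.
c·N_c·s_c = 59 × 5.14 × 1.3 = 394.24 kPa
q·N_q = 23.814 × 1 = 23.814 kPa
q_ult = 394.24 + 23.814 = 418.05 kPa.

q_ult ≈ 418 kPa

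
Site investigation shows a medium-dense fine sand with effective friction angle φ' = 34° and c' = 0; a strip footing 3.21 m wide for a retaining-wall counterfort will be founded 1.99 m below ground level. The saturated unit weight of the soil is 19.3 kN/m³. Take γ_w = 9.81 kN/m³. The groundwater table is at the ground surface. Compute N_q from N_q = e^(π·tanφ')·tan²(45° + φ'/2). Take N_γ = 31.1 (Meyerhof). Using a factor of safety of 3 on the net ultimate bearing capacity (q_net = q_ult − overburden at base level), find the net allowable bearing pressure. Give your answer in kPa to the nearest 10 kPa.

N_q = e^(π·tan34°)·tan²(62°) = 29.44.
With the water table at the surface the whole profile is submerged: γ' = 19.3 − 9.81 = 9.49 kN/m³, so q = γ'·D_f = 18.885 kPa; the same γ' applies in the ½γBN_γ term.
q_ult = q·N_q + 0.5·γ·B·N_γ
     = 18.885 × 29.44 + 0.5 × 9.49 × 3.21 × 31.1
     = 555.97 + 473.7 = 1029.7 kPa.
q_net = 1029.7 − 18.885 = 1010.8 kPa.
q_all(net) = 1010.8 / 3 = 336.93 kPa.

q_all(net) ≈ 340 kPa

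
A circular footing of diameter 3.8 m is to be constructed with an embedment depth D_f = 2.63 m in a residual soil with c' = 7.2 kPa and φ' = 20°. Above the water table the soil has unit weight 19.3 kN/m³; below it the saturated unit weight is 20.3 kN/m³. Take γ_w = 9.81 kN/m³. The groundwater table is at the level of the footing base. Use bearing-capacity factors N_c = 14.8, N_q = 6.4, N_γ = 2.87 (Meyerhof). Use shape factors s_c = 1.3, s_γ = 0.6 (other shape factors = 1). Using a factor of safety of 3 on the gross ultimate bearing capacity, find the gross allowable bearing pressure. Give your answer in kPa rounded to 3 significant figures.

q_all ≈ 166 kPa

q = γ·D_f = 19.3 × 2.63 = 50.759 kPa.
For the ½γBN_γ term take γ' = 20.3 − 9.81 = 10.49 kN/m³ (soil below base is submerged).
c·N_c·s_c = 7.2 × 14.8 × 1.3 = 138.53 kPa
q·N_q = 50.759 × 6.4 = 324.86 kPa
0.5·γ·B·N_γ·s_γ = 0.5 × 10.49 × 3.8 × 2.87 × 0.6 = 34.321 kPa
q_ult = 138.53 + 324.86 + 34.321 = 497.71 kPa.
q_all = 497.71 / 3 = 165.9 kPa.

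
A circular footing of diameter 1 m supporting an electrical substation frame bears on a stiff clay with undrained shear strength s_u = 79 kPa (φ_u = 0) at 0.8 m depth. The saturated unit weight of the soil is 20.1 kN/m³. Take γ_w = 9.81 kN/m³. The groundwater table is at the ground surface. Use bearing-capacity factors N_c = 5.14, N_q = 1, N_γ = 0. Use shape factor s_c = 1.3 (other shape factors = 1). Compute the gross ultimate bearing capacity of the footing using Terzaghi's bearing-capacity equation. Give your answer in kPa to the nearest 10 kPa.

γ' = 20.1 − 9.81 = 10.29 kN/m³ (submerged throughout). q = 10.29 × 0.8 = 8.232 kPa.
c·N_c·s_c = 79 × 5.14 × 1.3 = 527.88 kPa
q·N_q = 8.232 × 1 = 8.232 kPa
q_ult = 527.88 + 8.232 = 536.11 kPa.

q_ult ≈ 540 kPa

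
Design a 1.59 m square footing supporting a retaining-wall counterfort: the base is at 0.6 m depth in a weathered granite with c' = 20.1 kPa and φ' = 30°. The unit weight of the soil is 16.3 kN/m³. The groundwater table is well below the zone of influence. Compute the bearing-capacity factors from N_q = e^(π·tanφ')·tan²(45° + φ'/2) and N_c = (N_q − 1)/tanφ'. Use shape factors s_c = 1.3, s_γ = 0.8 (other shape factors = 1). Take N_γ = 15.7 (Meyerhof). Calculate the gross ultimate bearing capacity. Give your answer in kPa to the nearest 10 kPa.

tan30° = 0.5774, so N_q = e^(π×0.5774)·tan²(60°) = 6.134 × 3.0 = 18.4.
N_c = (18.4 − 1)/tan30° = 30.14.
Overburden at base level: q = 16.3 × 0.6 = 9.78 kPa.
Cohesion term c·N_c·s_c = 20.1 × 30.14 × 1.3 = 787.55 kPa; surcharge term q·N_q = 9.78 × 18.401 = 179.96 kPa; self-weight term 0.5·γ·B·N_γ·s_γ = 0.5 × 16.3 × 1.59 × 15.7 × 0.8 = 162.76 kPa.
q_ult = 787.55 + 179.96 + 162.76 = 1130.3 kPa.

q_ult ≈ 1130 kPa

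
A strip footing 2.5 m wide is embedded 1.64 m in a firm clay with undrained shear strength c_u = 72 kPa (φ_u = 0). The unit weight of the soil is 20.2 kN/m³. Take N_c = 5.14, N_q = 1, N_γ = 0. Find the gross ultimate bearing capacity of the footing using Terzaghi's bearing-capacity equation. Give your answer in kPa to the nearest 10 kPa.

q_ult ≈ 400 kPa

q = γ·D_f = 20.2 × 1.64 = 33.128 kPa.
c·N_c = 72 × 5.14 = 370.08 kPa
q·N_q = 33.128 × 1 = 33.128 kPa
q_ult = 370.08 + 33.128 = 403.21 kPa.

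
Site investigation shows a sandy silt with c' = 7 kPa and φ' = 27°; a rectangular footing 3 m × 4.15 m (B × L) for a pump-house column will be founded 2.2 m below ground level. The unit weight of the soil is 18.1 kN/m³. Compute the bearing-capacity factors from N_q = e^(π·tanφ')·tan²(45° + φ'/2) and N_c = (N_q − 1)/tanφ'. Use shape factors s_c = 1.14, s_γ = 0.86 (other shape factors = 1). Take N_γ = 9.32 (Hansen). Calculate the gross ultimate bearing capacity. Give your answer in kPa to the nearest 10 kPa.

q_ult ≈ 930 kPa

tan27° = 0.5095, so N_q = e^(π×0.5095)·tan²(58.5°) = 4.957 × 2.663 = 13.2.
N_c = (13.2 − 1)/tan27° = 23.94.
q = γ·D_f = 18.1 × 2.2 = 39.82 kPa.
c·N_c·s_c = 7 × 23.942 × 1.14 = 191.06 kPa
q·N_q = 39.82 × 13.199 = 525.59 kPa
0.5·γ·B·N_γ·s_γ = 0.5 × 18.1 × 3 × 9.32 × 0.86 = 217.61 kPa
q_ult = 191.06 + 525.59 + 217.61 = 934.26 kPa.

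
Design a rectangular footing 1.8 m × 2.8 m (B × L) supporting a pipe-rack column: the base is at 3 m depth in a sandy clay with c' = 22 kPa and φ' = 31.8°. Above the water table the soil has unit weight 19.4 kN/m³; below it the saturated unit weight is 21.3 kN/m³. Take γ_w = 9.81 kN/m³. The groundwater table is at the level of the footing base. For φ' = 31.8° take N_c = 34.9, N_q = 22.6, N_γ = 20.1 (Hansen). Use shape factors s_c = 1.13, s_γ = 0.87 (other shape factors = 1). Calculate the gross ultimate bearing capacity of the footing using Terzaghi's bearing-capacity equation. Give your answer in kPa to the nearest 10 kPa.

Overburden at base level: q = 19.4 × 3 = 58.2 kPa.
Below the base the soil is submerged, so the ½γBN_γ term uses γ' = 21.3 − 9.81 = 11.49 kN/m³.
Cohesion term c·N_c·s_c = 22 × 34.9 × 1.13 = 867.61 kPa; surcharge term q·N_q = 58.2 × 22.6 = 1315.3 kPa; self-weight term 0.5·γ·B·N_γ·s_γ = 0.5 × 11.49 × 1.8 × 20.1 × 0.87 = 180.83 kPa.
q_ult = 867.61 + 1315.3 + 180.83 = 2363.8 kPa.

q_ult ≈ 2360 kPa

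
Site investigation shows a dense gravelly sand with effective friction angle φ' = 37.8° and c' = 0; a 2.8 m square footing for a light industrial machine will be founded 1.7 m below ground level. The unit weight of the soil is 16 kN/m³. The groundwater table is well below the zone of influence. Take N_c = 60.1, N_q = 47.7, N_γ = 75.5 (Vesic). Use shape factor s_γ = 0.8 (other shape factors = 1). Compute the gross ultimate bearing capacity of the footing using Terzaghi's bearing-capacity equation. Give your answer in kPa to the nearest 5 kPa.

Effective surcharge at the founding depth q = γ·D_f = 16 × 1.7 = 27.2 kPa.
q_ult = q·N_q + 0.5·γ·B·N_γ·s_γ
     = 27.2 × 47.7 + 0.5 × 16 × 2.8 × 75.5 × 0.8
     = 1297.4 + 1353 = 2650.4 kPa.

q_ult ≈ 2650 kPa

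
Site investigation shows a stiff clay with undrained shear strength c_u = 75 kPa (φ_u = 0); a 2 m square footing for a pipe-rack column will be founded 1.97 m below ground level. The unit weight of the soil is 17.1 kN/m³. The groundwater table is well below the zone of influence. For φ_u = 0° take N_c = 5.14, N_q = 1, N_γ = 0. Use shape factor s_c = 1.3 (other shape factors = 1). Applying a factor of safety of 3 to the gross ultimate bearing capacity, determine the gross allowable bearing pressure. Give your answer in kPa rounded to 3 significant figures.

q_all ≈ 178 kPa

Overburden at base level: q = 17.1 × 1.97 = 33.687 kPa.
Cohesion term c·N_c·s_c = 75 × 5.14 × 1.3 = 501.15 kPa; surcharge term q·N_q = 33.687 × 1 = 33.687 kPa.
q_ult = 501.15 + 33.687 = 534.84 kPa.
q_all = q_ult / FS = 534.84 / 3 = 178.28 kPa.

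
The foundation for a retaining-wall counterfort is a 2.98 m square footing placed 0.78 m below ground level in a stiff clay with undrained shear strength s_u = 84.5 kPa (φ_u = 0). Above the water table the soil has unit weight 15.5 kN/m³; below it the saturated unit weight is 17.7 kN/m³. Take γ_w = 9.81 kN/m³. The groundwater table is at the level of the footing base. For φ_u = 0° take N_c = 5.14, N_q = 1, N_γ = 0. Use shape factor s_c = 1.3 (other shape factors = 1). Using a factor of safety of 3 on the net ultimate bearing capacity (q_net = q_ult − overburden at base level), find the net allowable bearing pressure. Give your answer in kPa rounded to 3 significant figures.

q_all(net) ≈ 188 kPa

Effective surcharge at the founding depth q = γ·D_f = 15.5 × 0.78 = 12.09 kPa.
q_ult = c·N_c·s_c + q·N_q
     = 84.5 × 5.14 × 1.3 + 12.09 × 1
     = 564.63 + 12.09 = 576.72 kPa.
q_net = 576.72 − 12.09 = 564.63 kPa.
q_all(net) = 564.63 / 3 = 188.21 kPa.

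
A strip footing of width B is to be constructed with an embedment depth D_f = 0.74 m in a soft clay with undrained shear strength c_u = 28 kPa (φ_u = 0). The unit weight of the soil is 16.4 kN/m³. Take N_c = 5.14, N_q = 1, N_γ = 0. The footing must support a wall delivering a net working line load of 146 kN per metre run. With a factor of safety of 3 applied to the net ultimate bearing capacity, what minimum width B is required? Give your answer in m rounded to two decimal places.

Effective surcharge at the founding depth q = γ·D_f = 16.4 × 0.74 = 12.136 kPa.
q_ult = c·N_c + q·N_q
     = 28 × 5.14 + 12.136 × 1
     = 143.92 + 12.136 = 156.06 kPa.
For φ = 0 the ½γBN_γ term vanishes, so q_ult is independent of B. q_net = 156.06 − 12.136 = 143.92 kPa; q_all(net) = 143.92/3 = 47.973 kPa.
Required width B = w / q_all(net) = 146 / 47.973 = 3.043 m.

B = 3.04 m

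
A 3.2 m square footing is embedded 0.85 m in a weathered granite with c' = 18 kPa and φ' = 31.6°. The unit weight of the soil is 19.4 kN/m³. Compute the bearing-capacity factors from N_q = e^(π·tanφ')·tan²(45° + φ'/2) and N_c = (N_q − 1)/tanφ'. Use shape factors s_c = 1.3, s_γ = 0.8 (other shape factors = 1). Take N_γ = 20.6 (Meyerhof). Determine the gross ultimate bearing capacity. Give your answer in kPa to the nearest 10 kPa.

tan31.6° = 0.6152, so N_q = e^(π×0.6152)·tan²(60.8°) = 6.908 × 3.202 = 22.12.
N_c = (22.12 − 1)/tan31.6° = 34.33.
q = γ·D_f = 19.4 × 0.85 = 16.49 kPa.
c·N_c·s_c = 18 × 34.326 × 1.3 = 803.22 kPa
q·N_q = 16.49 × 22.117 = 364.71 kPa
0.5·γ·B·N_γ·s_γ = 0.5 × 19.4 × 3.2 × 20.6 × 0.8 = 511.54 kPa
q_ult = 803.22 + 364.71 + 511.54 = 1679.5 kPa.

q_ult ≈ 1680 kPa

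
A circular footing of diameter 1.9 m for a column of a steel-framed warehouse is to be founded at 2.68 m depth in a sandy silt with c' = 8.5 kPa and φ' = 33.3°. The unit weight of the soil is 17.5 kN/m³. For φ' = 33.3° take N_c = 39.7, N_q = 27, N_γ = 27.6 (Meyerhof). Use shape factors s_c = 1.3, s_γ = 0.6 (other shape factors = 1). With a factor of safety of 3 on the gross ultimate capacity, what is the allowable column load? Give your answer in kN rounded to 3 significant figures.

P_all ≈ 1870 kN

q = γ·D_f = 17.5 × 2.68 = 46.9 kPa.
c·N_c·s_c = 8.5 × 39.7 × 1.3 = 438.69 kPa
q·N_q = 46.9 × 27 = 1266.3 kPa
0.5·γ·B·N_γ·s_γ = 0.5 × 17.5 × 1.9 × 27.6 × 0.6 = 275.31 kPa
q_ult = 438.69 + 1266.3 + 275.31 = 1980.3 kPa.
Gross allowable pressure q_all = 1980.3 / 3 = 660.1 kPa.
Footing area = 2.8353 m², so allowable column load = 660.1 × 2.8353 = 1871.6 kN.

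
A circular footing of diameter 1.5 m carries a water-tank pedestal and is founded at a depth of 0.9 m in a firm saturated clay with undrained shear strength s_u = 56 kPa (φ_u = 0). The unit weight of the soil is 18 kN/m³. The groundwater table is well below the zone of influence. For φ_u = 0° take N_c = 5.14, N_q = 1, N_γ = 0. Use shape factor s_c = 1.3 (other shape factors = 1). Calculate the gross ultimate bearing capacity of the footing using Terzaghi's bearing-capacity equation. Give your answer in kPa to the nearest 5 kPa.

Effective surcharge at the founding depth q = γ·D_f = 18 × 0.9 = 16.2 kPa.
q_ult = c·N_c·s_c + q·N_q
     = 56 × 5.14 × 1.3 + 16.2 × 1
     = 374.19 + 16.2 = 390.39 kPa.

q_ult ≈ 390 kPa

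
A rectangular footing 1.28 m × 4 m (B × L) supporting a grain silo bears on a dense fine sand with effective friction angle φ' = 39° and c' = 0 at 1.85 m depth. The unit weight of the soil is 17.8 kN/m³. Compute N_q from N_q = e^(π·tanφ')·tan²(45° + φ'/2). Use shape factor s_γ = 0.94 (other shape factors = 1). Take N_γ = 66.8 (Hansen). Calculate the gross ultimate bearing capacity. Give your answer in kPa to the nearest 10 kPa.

q_ult ≈ 2560 kPa

tan39° = 0.8098, so N_q = e^(π×0.8098)·tan²(64.5°) = 12.731 × 4.395 = 55.96.
q = γ·D_f = 17.8 × 1.85 = 32.93 kPa.
q·N_q = 32.93 × 55.957 = 1842.7 kPa
0.5·γ·B·N_γ·s_γ = 0.5 × 17.8 × 1.28 × 66.8 × 0.94 = 715.33 kPa
q_ult = 1842.7 + 715.33 = 2558 kPa.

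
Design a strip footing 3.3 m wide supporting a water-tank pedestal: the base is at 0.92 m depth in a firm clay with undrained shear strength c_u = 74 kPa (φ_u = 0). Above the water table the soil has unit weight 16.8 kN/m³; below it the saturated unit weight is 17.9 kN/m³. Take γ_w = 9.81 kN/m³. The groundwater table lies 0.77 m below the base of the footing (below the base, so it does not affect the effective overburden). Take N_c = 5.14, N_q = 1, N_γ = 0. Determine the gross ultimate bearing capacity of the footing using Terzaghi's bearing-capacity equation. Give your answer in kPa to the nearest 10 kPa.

q_ult ≈ 400 kPa

Overburden at base level: q = 16.8 × 0.92 = 15.456 kPa.
Cohesion term c·N_c = 74 × 5.14 = 380.36 kPa; surcharge term q·N_q = 15.456 × 1 = 15.456 kPa.
q_ult = 380.36 + 15.456 = 395.82 kPa.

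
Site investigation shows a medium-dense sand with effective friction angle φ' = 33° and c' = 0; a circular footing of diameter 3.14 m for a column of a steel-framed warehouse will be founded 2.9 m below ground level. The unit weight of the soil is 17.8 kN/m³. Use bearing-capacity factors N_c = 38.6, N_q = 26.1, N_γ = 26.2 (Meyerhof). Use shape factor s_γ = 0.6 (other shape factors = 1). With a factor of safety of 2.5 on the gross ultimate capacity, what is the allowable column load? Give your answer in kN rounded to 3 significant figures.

P_all ≈ 5530 kN

q = γ·D_f = 17.8 × 2.9 = 51.62 kPa.
q·N_q = 51.62 × 26.1 = 1347.3 kPa
0.5·γ·B·N_γ·s_γ = 0.5 × 17.8 × 3.14 × 26.2 × 0.6 = 439.31 kPa
q_ult = 1347.3 + 439.31 = 1786.6 kPa.
Gross allowable pressure q_all = 1786.6 / 2.5 = 714.64 kPa.
Footing area = 7.7437 m², so allowable column load = 714.64 × 7.7437 = 5533.9 kN.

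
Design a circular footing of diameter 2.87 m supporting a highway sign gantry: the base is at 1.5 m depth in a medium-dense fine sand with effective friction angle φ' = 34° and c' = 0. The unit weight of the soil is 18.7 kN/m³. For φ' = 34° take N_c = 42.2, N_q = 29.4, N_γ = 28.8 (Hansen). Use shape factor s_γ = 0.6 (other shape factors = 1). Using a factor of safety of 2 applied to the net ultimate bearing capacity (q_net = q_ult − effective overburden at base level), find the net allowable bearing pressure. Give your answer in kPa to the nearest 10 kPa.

q = γ·D_f = 18.7 × 1.5 = 28.05 kPa.
q·N_q = 28.05 × 29.4 = 824.67 kPa
0.5·γ·B·N_γ·s_γ = 0.5 × 18.7 × 2.87 × 28.8 × 0.6 = 463.7 kPa
q_ult = 824.67 + 463.7 = 1288.4 kPa.
Net ultimate: q_net = 1288.4 − 28.05 = 1260.3 kPa.
q_all(net) = 1260.3 / 2 = 630.16 kPa.

q_all(net) ≈ 630 kPa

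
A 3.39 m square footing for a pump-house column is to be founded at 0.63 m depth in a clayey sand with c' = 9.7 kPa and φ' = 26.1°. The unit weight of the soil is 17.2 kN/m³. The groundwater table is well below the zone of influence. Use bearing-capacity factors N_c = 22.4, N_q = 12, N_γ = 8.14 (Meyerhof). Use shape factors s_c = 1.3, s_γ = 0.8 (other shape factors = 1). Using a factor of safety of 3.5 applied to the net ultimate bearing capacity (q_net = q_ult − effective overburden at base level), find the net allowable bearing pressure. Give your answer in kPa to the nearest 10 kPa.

q_all(net) ≈ 170 kPa

Overburden at base level: q = 17.2 × 0.63 = 10.836 kPa.
Cohesion term c·N_c·s_c = 9.7 × 22.4 × 1.3 = 282.46 kPa; surcharge term q·N_q = 10.836 × 12 = 130.03 kPa; self-weight term 0.5·γ·B·N_γ·s_γ = 0.5 × 17.2 × 3.39 × 8.14 × 0.8 = 189.85 kPa.
q_ult = 282.46 + 130.03 + 189.85 = 602.35 kPa.
Net ultimate: q_net = 602.35 − 10.836 = 591.51 kPa.
q_all(net) = 591.51 / 3.5 = 169 kPa.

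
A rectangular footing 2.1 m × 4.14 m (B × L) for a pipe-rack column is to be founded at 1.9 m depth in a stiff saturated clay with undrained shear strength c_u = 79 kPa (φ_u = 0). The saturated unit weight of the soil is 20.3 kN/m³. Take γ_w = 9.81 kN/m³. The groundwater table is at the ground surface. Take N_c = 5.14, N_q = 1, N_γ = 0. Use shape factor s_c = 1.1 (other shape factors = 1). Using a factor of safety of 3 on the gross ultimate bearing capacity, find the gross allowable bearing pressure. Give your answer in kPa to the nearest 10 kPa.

q_all ≈ 160 kPa

Water table at ground surface, so effective unit weight γ' = 20.3 − 9.81 = 10.49 kN/m³ is used throughout; overburden q = 10.49 × 1.9 = 19.931 kPa.
Cohesion term c·N_c·s_c = 79 × 5.14 × 1.1 = 446.67 kPa; surcharge term q·N_q = 19.931 × 1 = 19.931 kPa.
q_ult = 446.67 + 19.931 = 466.6 kPa.
q_all = 466.6 / 3 = 155.53 kPa.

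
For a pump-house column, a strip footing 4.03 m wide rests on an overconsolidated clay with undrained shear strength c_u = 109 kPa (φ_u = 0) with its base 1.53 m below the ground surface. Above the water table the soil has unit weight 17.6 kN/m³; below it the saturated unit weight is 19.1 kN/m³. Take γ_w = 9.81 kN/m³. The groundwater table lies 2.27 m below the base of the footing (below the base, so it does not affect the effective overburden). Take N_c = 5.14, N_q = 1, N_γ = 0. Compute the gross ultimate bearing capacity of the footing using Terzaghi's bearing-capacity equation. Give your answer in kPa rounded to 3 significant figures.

q_ult ≈ 587 kPa

Overburden at base level: q = 17.6 × 1.53 = 26.928 kPa.
Cohesion term c·N_c = 109 × 5.14 = 560.26 kPa; surcharge term q·N_q = 26.928 × 1 = 26.928 kPa.
q_ult = 560.26 + 26.928 = 587.19 kPa.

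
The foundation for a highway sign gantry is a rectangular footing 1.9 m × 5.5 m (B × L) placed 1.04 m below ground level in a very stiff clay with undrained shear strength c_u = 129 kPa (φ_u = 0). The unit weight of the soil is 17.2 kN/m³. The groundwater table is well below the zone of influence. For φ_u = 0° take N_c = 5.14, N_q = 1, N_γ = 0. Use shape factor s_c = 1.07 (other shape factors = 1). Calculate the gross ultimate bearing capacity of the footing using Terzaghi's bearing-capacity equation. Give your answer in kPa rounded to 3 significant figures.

Effective surcharge at the founding depth q = γ·D_f = 17.2 × 1.04 = 17.888 kPa.
q_ult = c·N_c·s_c + q·N_q
     = 129 × 5.14 × 1.07 + 17.888 × 1
     = 709.47 + 17.888 = 727.36 kPa.

q_ult ≈ 727 kPa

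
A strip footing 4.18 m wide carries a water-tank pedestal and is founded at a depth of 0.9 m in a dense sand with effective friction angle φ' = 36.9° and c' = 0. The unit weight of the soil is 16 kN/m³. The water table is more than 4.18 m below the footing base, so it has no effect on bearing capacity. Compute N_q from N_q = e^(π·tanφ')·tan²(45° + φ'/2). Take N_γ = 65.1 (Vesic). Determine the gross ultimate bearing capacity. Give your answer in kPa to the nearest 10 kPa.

q_ult ≈ 2790 kPa

tan36.9° = 0.7508, so N_q = e^(π×0.7508)·tan²(63.45°) = 10.578 × 4.005 = 42.37.
Effective surcharge at the founding depth q = γ·D_f = 16 × 0.9 = 14.4 kPa.
q_ult = q·N_q + 0.5·γ·B·N_γ
     = 14.4 × 42.368 + 0.5 × 16 × 4.18 × 65.1
     = 610.09 + 2176.9 = 2787 kPa.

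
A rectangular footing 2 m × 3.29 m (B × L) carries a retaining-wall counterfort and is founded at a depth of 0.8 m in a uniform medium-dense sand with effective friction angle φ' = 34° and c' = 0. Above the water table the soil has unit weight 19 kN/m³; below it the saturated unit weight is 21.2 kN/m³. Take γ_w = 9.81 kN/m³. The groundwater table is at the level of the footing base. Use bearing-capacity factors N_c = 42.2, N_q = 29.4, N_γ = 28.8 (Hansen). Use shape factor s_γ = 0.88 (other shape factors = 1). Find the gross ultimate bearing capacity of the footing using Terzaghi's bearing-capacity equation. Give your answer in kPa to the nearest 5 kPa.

q = γ·D_f = 19 × 0.8 = 15.2 kPa.
For the ½γBN_γ term take γ' = 21.2 − 9.81 = 11.39 kN/m³ (soil below base is submerged).
q·N_q = 15.2 × 29.4 = 446.88 kPa
0.5·γ·B·N_γ·s_γ = 0.5 × 11.39 × 2 × 28.8 × 0.88 = 288.67 kPa
q_ult = 446.88 + 288.67 = 735.55 kPa.

q_ult ≈ 735 kPa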